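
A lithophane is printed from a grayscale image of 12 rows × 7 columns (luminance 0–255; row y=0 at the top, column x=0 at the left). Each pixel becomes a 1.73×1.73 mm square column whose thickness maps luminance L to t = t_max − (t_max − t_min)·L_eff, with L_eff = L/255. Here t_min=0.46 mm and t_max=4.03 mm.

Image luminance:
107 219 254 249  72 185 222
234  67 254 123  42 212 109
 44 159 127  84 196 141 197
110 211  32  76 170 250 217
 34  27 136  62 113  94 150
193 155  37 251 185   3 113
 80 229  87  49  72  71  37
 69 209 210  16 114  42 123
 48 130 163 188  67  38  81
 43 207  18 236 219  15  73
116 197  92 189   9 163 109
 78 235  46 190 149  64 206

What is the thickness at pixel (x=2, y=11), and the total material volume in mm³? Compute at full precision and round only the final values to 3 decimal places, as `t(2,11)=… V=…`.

span = t_max - t_min = 4.03 - 0.46 = 3.570
L(2,11) = 46, L_eff = 46/255 = 0.180392
t(2,11) = 4.03 - 3.570·0.180392 = 3.386
Σt over all 12·7 pixels = 188.818
V = pitch²·Σt = 1.73²·188.818 = 565.113

t(2,11)=3.386 V=565.113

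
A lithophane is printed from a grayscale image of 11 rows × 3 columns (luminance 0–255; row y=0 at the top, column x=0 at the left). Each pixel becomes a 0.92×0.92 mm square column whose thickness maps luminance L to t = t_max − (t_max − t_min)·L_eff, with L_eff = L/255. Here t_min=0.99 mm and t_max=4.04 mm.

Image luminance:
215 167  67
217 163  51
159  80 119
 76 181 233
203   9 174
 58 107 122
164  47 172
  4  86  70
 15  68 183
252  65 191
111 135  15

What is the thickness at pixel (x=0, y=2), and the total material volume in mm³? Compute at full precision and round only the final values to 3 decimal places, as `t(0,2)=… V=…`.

span = t_max - t_min = 4.04 - 0.99 = 3.050
L(0,2) = 159, L_eff = 159/255 = 0.623529
t(0,2) = 4.04 - 3.050·0.623529 = 2.138
Σt over all 11·3 pixels = 437213/5100 ≈ 85.7280392
V = pitch²·Σt = 0.92²·437213/5100 = 72.560

t(0,2)=2.138 V=72.560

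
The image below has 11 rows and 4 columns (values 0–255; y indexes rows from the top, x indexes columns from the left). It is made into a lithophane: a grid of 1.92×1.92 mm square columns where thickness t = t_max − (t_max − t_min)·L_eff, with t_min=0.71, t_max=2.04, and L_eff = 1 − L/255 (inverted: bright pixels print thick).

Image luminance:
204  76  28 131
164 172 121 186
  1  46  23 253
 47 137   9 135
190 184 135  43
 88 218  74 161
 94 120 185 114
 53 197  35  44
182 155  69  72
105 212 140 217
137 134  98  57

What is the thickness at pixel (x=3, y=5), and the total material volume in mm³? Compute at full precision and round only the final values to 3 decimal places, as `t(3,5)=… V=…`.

span = t_max - t_min = 2.04 - 0.71 = 1.330
L(3,5) = 161, L_eff = 1 - 161/255 = 0.368627 (inverted)
t(3,5) = 2.04 - 1.330·0.368627 = 1.550
Σt over all 11·4 pixels = 747169/12750 ≈ 58.6014902
V = pitch²·Σt = 1.92²·747169/12750 = 216.029

t(3,5)=1.550 V=216.029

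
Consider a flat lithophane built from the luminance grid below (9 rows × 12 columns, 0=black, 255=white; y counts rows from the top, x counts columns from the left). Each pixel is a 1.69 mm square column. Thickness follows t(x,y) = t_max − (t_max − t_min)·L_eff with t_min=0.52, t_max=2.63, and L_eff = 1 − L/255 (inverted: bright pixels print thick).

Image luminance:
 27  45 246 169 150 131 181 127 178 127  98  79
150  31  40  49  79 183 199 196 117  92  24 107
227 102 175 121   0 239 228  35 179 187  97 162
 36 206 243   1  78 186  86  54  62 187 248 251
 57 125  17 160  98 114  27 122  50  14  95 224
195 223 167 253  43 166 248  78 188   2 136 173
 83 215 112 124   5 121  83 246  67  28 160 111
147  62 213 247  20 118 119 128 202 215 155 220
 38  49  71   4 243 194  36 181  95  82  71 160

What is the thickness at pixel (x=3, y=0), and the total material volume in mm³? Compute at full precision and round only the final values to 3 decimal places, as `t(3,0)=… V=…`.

span = t_max - t_min = 2.63 - 0.52 = 2.110
L(3,0) = 169, L_eff = 1 - 169/255 = 0.337255 (inverted)
t(3,0) = 2.63 - 2.110·0.337255 = 1.918
Σt over all 9·12 pixels = 860969/5100 ≈ 168.8174510
V = pitch²·Σt = 1.69²·860969/5100 = 482.160

t(3,0)=1.918 V=482.160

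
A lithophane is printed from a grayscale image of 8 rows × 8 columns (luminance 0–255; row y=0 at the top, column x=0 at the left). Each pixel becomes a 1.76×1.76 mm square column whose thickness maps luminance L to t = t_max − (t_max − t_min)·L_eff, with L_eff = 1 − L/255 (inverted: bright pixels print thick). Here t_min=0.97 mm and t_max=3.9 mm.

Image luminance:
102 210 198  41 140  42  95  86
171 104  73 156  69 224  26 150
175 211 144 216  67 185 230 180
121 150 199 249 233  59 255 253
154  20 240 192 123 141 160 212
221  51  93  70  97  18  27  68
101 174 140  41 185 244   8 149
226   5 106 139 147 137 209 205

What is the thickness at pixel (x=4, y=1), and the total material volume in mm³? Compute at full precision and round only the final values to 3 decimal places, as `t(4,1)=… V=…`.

t(4,1)=1.763 V=509.673

span = t_max - t_min = 3.9 - 0.97 = 2.930
L(4,1) = 69, L_eff = 1 - 69/255 = 0.729412 (inverted)
t(4,1) = 3.9 - 2.930·0.729412 = 1.763
Σt over all 8·8 pixels = 4195721/25500 ≈ 164.5380784
V = pitch²·Σt = 1.76²·4195721/25500 = 509.673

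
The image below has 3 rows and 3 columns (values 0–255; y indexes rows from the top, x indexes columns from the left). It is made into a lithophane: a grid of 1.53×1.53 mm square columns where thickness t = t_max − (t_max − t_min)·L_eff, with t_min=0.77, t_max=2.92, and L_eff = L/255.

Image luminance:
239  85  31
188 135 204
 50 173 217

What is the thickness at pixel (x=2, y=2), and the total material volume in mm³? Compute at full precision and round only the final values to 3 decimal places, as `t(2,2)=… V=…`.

t(2,2)=1.090 V=35.427

span = t_max - t_min = 2.92 - 0.77 = 2.150
L(2,2) = 217, L_eff = 217/255 = 0.850980
t(2,2) = 2.92 - 2.150·0.850980 = 1.090
Σt over all 3·3 pixels = 38591/2550 ≈ 15.1337255
V = pitch²·Σt = 1.53²·38591/2550 = 35.427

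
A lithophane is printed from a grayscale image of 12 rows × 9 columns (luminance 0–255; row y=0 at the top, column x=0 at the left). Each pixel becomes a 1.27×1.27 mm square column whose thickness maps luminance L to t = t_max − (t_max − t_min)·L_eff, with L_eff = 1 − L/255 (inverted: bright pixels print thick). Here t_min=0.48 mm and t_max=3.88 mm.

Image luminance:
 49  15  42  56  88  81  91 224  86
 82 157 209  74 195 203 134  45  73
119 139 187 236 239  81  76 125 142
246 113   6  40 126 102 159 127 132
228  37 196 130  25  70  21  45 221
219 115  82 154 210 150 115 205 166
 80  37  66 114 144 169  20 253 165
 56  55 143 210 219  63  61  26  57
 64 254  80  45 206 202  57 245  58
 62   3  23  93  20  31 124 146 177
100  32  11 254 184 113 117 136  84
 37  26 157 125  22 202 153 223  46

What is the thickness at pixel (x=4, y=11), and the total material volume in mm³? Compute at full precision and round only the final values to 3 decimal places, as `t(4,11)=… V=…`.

t(4,11)=0.773 V=353.247

span = t_max - t_min = 3.88 - 0.48 = 3.400
L(4,11) = 22, L_eff = 1 - 22/255 = 0.913725 (inverted)
t(4,11) = 3.88 - 3.400·0.913725 = 0.773
Σt over all 12·9 pixels = 16426/75 ≈ 219.0133333
V = pitch²·Σt = 1.27²·16426/75 = 353.247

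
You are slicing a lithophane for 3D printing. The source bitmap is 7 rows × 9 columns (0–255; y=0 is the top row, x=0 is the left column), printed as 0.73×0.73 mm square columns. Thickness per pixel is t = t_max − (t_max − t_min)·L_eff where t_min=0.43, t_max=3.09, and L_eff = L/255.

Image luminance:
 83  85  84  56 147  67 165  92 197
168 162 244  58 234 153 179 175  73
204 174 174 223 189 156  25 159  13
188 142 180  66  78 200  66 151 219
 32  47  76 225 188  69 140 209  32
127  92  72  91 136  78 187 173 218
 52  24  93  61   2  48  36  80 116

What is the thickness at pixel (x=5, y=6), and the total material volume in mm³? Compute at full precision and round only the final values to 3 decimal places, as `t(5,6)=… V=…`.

span = t_max - t_min = 3.09 - 0.43 = 2.660
L(5,6) = 48, L_eff = 48/255 = 0.188235
t(5,6) = 3.09 - 2.660·0.188235 = 2.589
Σt over all 7·9 pixels = 2907107/25500 ≈ 114.0041961
V = pitch²·Σt = 0.73²·2907107/25500 = 60.753

t(5,6)=2.589 V=60.753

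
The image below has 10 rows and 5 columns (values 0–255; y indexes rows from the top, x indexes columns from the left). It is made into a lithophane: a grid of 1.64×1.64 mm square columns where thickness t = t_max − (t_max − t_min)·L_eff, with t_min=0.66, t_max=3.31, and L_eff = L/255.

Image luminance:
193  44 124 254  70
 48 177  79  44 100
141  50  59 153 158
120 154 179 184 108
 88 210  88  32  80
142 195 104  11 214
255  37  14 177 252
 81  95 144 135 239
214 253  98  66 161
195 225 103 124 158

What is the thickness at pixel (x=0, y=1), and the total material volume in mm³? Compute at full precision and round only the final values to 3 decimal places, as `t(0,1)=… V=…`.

span = t_max - t_min = 3.31 - 0.66 = 2.650
L(0,1) = 48, L_eff = 48/255 = 0.188235
t(0,1) = 3.31 - 2.650·0.188235 = 2.811
Σt over all 10·5 pixels = 492713/5100 ≈ 96.6103922
V = pitch²·Σt = 1.64²·492713/5100 = 259.843

t(0,1)=2.811 V=259.843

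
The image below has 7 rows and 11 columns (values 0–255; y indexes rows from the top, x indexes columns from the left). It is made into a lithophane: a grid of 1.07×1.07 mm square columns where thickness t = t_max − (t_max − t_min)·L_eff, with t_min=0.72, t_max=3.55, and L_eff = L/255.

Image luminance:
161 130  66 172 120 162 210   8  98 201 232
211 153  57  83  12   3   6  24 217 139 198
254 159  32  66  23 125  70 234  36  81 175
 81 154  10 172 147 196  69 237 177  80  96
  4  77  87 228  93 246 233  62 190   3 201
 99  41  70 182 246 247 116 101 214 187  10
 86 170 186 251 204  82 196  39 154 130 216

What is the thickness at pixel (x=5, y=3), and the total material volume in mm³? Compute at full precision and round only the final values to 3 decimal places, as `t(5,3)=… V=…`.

t(5,3)=1.375 V=186.049

span = t_max - t_min = 3.55 - 0.72 = 2.830
L(5,3) = 196, L_eff = 196/255 = 0.768627
t(5,3) = 3.55 - 2.830·0.768627 = 1.375
Σt over all 7·11 pixels = 4143821/25500 ≈ 162.5027843
V = pitch²·Σt = 1.07²·4143821/25500 = 186.049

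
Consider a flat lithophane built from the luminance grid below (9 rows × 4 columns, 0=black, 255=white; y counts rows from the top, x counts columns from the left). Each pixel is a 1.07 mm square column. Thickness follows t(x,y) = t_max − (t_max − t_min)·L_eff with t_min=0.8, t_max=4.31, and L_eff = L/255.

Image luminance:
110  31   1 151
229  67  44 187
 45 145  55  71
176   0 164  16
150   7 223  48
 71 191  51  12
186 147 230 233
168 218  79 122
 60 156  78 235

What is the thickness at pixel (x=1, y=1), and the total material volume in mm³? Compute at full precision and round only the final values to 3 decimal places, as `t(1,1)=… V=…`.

t(1,1)=3.388 V=112.132

span = t_max - t_min = 4.31 - 0.8 = 3.510
L(1,1) = 67, L_eff = 67/255 = 0.262745
t(1,1) = 4.31 - 3.510·0.262745 = 3.388
Σt over all 9·4 pixels = 832491/8500 ≈ 97.9401176
V = pitch²·Σt = 1.07²·832491/8500 = 112.132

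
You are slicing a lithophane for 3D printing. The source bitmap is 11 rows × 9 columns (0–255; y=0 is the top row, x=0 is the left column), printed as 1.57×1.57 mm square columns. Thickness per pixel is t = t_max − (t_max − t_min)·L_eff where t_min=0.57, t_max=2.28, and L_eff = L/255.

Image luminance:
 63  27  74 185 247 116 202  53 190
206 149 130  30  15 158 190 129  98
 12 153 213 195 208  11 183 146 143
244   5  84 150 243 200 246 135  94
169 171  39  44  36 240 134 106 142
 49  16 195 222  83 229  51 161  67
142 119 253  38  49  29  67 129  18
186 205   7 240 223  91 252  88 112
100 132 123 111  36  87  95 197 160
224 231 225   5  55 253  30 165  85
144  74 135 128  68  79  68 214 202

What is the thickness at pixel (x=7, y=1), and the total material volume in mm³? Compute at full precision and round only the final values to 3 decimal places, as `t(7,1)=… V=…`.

span = t_max - t_min = 2.28 - 0.57 = 1.710
L(7,1) = 129, L_eff = 129/255 = 0.505882
t(7,1) = 2.28 - 1.710·0.505882 = 1.415
Σt over all 11·9 pixels = 238317/1700 ≈ 140.1864706
V = pitch²·Σt = 1.57²·238317/1700 = 345.546

t(7,1)=1.415 V=345.546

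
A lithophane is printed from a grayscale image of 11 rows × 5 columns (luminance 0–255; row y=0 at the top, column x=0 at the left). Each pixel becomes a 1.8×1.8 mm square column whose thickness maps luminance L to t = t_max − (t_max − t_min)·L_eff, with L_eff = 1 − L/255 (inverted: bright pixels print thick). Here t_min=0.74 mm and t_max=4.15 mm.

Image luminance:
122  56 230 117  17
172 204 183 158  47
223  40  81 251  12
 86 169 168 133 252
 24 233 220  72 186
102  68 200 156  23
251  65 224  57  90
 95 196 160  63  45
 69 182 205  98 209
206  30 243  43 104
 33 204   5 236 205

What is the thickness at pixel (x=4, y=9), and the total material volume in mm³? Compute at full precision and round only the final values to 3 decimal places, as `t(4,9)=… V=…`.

t(4,9)=2.131 V=449.152

span = t_max - t_min = 4.15 - 0.74 = 3.410
L(4,9) = 104, L_eff = 1 - 104/255 = 0.592157 (inverted)
t(4,9) = 4.15 - 3.410·0.592157 = 2.131
Σt over all 11·5 pixels = 1178331/8500 ≈ 138.6271765
V = pitch²·Σt = 1.8²·1178331/8500 = 449.152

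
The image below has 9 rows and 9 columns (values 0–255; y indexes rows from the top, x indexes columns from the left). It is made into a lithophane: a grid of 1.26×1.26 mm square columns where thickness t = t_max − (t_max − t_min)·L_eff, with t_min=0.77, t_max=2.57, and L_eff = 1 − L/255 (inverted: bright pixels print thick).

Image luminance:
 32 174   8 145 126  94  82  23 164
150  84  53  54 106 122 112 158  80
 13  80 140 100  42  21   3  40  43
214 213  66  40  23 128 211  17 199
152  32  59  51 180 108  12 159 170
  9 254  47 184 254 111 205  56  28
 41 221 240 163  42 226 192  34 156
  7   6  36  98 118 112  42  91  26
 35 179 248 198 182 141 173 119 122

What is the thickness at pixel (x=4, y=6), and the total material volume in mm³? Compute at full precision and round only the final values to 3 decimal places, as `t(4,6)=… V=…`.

span = t_max - t_min = 2.57 - 0.77 = 1.800
L(4,6) = 42, L_eff = 1 - 42/255 = 0.835294 (inverted)
t(4,6) = 2.57 - 1.800·0.835294 = 1.066
Σt over all 9·9 pixels = 210177/1700 ≈ 123.6335294
V = pitch²·Σt = 1.26²·210177/1700 = 196.281

t(4,6)=1.066 V=196.281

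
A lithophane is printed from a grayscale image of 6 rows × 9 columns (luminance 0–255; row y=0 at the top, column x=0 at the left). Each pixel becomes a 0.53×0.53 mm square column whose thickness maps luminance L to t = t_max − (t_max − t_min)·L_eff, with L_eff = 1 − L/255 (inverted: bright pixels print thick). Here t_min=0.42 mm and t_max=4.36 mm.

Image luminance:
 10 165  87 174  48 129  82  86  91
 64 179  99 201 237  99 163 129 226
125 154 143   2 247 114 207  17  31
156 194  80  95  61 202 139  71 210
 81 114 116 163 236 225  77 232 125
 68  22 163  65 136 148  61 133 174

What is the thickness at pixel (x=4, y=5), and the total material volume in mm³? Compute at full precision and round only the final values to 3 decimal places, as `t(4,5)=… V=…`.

span = t_max - t_min = 4.36 - 0.42 = 3.940
L(4,5) = 136, L_eff = 1 - 136/255 = 0.466667 (inverted)
t(4,5) = 4.36 - 3.940·0.466667 = 2.521
Σt over all 6·9 pixels = 819901/6375 ≈ 128.6119216
V = pitch²·Σt = 0.53²·819901/6375 = 36.127

t(4,5)=2.521 V=36.127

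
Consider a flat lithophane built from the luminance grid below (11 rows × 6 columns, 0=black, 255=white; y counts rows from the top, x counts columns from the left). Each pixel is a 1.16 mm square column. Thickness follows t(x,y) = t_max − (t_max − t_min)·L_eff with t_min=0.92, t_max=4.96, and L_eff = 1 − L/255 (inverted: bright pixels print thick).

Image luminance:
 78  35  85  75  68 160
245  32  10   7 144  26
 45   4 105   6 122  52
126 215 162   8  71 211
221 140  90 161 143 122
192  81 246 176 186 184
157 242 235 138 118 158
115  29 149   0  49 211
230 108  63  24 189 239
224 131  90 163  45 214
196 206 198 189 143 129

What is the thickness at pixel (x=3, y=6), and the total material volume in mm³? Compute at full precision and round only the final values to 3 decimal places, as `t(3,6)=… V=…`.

t(3,6)=3.106 V=261.122

span = t_max - t_min = 4.96 - 0.92 = 4.040
L(3,6) = 138, L_eff = 1 - 138/255 = 0.458824 (inverted)
t(3,6) = 4.96 - 4.040·0.458824 = 3.106
Σt over all 11·6 pixels = 1237106/6375 ≈ 194.0558431
V = pitch²·Σt = 1.16²·1237106/6375 = 261.122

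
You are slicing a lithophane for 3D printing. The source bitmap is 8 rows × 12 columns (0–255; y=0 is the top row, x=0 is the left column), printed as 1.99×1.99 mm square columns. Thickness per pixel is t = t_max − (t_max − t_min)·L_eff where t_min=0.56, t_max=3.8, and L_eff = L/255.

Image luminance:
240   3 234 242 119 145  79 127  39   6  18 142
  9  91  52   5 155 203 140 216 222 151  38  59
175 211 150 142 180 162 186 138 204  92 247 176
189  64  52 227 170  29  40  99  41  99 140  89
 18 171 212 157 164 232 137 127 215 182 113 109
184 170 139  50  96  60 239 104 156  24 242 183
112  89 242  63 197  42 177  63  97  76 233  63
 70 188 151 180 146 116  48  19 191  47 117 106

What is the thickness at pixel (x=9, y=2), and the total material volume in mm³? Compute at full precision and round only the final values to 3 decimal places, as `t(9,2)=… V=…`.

t(9,2)=2.631 V=823.034

span = t_max - t_min = 3.8 - 0.56 = 3.240
L(9,2) = 92, L_eff = 92/255 = 0.360784
t(9,2) = 3.8 - 3.240·0.360784 = 2.631
Σt over all 8·12 pixels = 441642/2125 ≈ 207.8315294
V = pitch²·Σt = 1.99²·441642/2125 = 823.034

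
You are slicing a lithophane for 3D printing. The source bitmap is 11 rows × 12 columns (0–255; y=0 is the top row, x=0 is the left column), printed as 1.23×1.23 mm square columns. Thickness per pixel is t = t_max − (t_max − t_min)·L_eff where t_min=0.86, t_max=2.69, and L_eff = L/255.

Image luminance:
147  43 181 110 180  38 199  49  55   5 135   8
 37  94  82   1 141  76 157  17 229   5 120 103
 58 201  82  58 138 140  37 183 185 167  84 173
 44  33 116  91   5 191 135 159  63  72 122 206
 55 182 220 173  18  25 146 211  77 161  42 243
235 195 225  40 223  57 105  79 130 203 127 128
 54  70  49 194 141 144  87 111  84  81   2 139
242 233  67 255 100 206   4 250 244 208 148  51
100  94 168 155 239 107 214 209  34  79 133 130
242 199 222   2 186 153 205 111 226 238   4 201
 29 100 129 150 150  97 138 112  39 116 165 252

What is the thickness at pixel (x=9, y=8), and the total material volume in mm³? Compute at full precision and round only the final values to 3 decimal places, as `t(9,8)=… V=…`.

span = t_max - t_min = 2.69 - 0.86 = 1.830
L(9,8) = 79, L_eff = 79/255 = 0.309804
t(9,8) = 2.69 - 1.830·0.309804 = 2.123
Σt over all 11·12 pixels = 2008813/8500 ≈ 236.3309412
V = pitch²·Σt = 1.23²·2008813/8500 = 357.545

t(9,8)=2.123 V=357.545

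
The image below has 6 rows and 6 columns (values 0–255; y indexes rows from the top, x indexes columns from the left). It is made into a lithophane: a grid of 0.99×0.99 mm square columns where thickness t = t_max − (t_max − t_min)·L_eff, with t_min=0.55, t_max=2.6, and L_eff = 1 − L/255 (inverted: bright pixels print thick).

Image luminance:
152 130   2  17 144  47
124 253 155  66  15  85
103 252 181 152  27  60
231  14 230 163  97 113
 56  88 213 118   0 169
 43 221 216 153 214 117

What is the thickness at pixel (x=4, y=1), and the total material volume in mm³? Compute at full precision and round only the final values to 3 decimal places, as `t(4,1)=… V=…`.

t(4,1)=0.671 V=54.240

span = t_max - t_min = 2.6 - 0.55 = 2.050
L(4,1) = 15, L_eff = 1 - 15/255 = 0.941176 (inverted)
t(4,1) = 2.6 - 2.050·0.941176 = 0.671
Σt over all 6·6 pixels = 282241/5100 ≈ 55.3413725
V = pitch²·Σt = 0.99²·282241/5100 = 54.240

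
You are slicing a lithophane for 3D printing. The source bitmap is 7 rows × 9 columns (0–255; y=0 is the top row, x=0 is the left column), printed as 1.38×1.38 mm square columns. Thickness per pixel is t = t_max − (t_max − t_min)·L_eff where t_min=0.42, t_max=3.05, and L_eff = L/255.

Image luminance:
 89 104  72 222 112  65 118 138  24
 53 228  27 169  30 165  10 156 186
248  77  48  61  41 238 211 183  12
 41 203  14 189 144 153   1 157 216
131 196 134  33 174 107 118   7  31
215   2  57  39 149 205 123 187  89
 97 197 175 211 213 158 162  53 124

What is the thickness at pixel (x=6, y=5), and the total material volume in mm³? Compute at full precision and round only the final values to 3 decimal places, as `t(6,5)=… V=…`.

t(6,5)=1.781 V=216.813

span = t_max - t_min = 3.05 - 0.42 = 2.630
L(6,5) = 123, L_eff = 123/255 = 0.482353
t(6,5) = 3.05 - 2.630·0.482353 = 1.781
Σt over all 7·9 pixels = 2903129/25500 ≈ 113.8481961
V = pitch²·Σt = 1.38²·2903129/25500 = 216.813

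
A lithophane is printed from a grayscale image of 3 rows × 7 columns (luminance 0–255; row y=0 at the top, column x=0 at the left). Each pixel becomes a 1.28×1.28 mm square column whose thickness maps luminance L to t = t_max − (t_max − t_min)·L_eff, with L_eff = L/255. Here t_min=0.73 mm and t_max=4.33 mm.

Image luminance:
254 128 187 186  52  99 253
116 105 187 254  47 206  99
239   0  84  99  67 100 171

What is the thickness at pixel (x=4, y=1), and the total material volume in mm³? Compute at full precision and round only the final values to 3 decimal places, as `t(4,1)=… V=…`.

t(4,1)=3.666 V=81.138

span = t_max - t_min = 4.33 - 0.73 = 3.600
L(4,1) = 47, L_eff = 47/255 = 0.184314
t(4,1) = 4.33 - 3.600·0.184314 = 3.666
Σt over all 3·7 pixels = 84189/1700 ≈ 49.5229412
V = pitch²·Σt = 1.28²·84189/1700 = 81.138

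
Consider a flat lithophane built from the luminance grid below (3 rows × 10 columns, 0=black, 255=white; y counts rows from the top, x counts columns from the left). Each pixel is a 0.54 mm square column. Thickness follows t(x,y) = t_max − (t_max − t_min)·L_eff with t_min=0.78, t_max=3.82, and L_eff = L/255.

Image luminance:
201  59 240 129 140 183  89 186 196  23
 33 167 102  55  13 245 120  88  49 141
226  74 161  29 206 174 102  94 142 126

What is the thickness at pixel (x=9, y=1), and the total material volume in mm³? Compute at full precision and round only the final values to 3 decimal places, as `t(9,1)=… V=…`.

t(9,1)=2.139 V=20.232

span = t_max - t_min = 3.82 - 0.78 = 3.040
L(9,1) = 141, L_eff = 141/255 = 0.552941
t(9,1) = 3.82 - 3.040·0.552941 = 2.139
Σt over all 3·10 pixels = 442307/6375 ≈ 69.3814902
V = pitch²·Σt = 0.54²·442307/6375 = 20.232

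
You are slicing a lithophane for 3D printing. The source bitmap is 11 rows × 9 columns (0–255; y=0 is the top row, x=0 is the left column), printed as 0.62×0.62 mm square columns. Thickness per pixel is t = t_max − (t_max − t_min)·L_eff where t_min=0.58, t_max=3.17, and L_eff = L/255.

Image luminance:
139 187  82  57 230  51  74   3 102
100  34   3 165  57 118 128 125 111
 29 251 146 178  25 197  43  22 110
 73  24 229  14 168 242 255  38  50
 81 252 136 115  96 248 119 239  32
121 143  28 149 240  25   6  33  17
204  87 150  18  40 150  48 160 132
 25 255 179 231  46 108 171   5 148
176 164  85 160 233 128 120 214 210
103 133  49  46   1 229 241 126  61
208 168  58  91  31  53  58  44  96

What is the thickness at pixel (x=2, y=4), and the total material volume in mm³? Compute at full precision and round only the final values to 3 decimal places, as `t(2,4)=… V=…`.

t(2,4)=1.789 V=76.194

span = t_max - t_min = 3.17 - 0.58 = 2.590
L(2,4) = 136, L_eff = 136/255 = 0.533333
t(2,4) = 3.17 - 2.590·0.533333 = 1.789
Σt over all 11·9 pixels = 1263617/6375 ≈ 198.2144314
V = pitch²·Σt = 0.62²·1263617/6375 = 76.194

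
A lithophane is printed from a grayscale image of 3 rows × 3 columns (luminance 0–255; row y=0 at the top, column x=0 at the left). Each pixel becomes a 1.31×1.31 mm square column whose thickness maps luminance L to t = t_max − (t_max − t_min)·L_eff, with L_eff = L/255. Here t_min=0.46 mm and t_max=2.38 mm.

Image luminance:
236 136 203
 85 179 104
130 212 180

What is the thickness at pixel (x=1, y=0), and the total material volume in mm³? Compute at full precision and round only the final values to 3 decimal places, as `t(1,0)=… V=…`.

span = t_max - t_min = 2.38 - 0.46 = 1.920
L(1,0) = 136, L_eff = 136/255 = 0.533333
t(1,0) = 2.38 - 1.920·0.533333 = 1.356
Σt over all 3·3 pixels = 8831/850 ≈ 10.3894118
V = pitch²·Σt = 1.31²·8831/850 = 17.829

t(1,0)=1.356 V=17.829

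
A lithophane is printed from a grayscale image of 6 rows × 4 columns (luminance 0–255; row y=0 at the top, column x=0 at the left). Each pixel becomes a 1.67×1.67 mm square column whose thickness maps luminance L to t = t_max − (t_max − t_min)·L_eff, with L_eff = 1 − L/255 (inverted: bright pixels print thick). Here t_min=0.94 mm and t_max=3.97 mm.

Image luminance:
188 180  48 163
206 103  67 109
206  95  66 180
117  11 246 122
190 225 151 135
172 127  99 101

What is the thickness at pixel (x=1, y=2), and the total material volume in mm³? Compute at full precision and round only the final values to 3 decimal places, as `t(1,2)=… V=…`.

t(1,2)=2.069 V=172.507

span = t_max - t_min = 3.97 - 0.94 = 3.030
L(1,2) = 95, L_eff = 1 - 95/255 = 0.627451 (inverted)
t(1,2) = 3.97 - 3.030·0.627451 = 2.069
Σt over all 6·4 pixels = 525767/8500 ≈ 61.8549412
V = pitch²·Σt = 1.67²·525767/8500 = 172.507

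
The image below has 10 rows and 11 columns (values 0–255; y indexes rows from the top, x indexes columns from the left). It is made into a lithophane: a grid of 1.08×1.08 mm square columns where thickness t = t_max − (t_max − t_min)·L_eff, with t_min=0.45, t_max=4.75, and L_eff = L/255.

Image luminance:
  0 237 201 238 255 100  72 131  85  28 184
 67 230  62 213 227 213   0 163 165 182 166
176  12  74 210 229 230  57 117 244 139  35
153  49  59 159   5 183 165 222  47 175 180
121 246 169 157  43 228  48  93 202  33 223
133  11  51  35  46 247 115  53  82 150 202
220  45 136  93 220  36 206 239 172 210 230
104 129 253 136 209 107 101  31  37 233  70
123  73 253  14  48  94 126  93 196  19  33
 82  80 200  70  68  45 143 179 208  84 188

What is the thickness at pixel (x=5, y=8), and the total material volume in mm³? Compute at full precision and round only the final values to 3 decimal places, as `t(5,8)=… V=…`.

t(5,8)=3.165 V=324.976

span = t_max - t_min = 4.75 - 0.45 = 4.300
L(5,8) = 94, L_eff = 94/255 = 0.368627
t(5,8) = 4.75 - 4.300·0.368627 = 3.165
Σt over all 10·11 pixels = 118411/425 ≈ 278.6141176
V = pitch²·Σt = 1.08²·118411/425 = 324.976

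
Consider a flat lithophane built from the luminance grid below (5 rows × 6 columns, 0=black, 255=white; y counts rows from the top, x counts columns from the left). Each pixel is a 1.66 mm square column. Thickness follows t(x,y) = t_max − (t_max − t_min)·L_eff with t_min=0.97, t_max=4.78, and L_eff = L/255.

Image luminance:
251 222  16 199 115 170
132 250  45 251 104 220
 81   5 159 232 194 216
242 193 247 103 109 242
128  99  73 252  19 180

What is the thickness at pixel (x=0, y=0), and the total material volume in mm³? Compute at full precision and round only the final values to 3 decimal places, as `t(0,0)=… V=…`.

span = t_max - t_min = 4.78 - 0.97 = 3.810
L(0,0) = 251, L_eff = 251/255 = 0.984314
t(0,0) = 4.78 - 3.810·0.984314 = 1.030
Σt over all 5·6 pixels = 615777/8500 ≈ 72.4443529
V = pitch²·Σt = 1.66²·615777/8500 = 199.628

t(0,0)=1.030 V=199.628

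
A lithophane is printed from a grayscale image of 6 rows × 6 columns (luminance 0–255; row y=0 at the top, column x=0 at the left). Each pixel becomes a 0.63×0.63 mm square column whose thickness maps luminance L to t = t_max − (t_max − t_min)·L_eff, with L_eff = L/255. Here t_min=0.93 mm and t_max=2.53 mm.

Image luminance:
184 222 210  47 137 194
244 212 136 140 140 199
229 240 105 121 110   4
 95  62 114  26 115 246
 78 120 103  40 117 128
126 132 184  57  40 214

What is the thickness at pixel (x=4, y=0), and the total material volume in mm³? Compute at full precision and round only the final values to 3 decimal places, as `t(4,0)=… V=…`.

span = t_max - t_min = 2.53 - 0.93 = 1.600
L(4,0) = 137, L_eff = 137/255 = 0.537255
t(4,0) = 2.53 - 1.600·0.537255 = 1.670
Σt over all 6·6 pixels = 77159/1275 ≈ 60.5168627
V = pitch²·Σt = 0.63²·77159/1275 = 24.019

t(4,0)=1.670 V=24.019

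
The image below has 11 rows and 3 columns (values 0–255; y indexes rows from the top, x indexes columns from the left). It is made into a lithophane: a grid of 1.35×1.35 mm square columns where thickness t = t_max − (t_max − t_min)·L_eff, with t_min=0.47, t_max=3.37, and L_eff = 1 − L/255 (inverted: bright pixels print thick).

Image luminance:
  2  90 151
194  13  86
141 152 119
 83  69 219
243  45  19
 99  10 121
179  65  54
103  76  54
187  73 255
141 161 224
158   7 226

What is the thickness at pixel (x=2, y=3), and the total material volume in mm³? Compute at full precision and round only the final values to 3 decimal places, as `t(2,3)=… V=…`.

t(2,3)=2.961 V=107.421

span = t_max - t_min = 3.37 - 0.47 = 2.900
L(2,3) = 219, L_eff = 1 - 219/255 = 0.141176 (inverted)
t(2,3) = 3.37 - 2.900·0.141176 = 2.961
Σt over all 11·3 pixels = 100201/1700 ≈ 58.9417647
V = pitch²·Σt = 1.35²·100201/1700 = 107.421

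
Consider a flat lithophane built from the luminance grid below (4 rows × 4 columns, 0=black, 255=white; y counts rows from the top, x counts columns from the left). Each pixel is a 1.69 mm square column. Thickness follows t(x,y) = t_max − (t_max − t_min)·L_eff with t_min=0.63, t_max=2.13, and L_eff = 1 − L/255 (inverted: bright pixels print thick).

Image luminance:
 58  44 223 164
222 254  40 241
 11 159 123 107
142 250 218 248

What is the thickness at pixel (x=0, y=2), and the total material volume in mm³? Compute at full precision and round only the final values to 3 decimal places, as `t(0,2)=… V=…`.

t(0,2)=0.695 V=70.858

span = t_max - t_min = 2.13 - 0.63 = 1.500
L(0,2) = 11, L_eff = 1 - 11/255 = 0.956863 (inverted)
t(0,2) = 2.13 - 1.500·0.956863 = 0.695
Σt over all 4·4 pixels = 10544/425 ≈ 24.8094118
V = pitch²·Σt = 1.69²·10544/425 = 70.858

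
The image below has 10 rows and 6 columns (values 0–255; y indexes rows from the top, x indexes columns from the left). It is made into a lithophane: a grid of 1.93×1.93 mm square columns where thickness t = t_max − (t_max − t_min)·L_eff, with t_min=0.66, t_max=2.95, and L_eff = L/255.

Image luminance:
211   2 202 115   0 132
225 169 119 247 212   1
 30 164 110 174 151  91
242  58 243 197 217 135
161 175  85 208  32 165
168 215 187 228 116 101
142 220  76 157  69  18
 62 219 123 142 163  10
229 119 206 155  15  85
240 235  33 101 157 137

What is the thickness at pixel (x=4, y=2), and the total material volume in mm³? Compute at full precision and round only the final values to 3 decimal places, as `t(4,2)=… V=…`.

span = t_max - t_min = 2.95 - 0.66 = 2.290
L(4,2) = 151, L_eff = 151/255 = 0.592157
t(4,2) = 2.95 - 2.290·0.592157 = 1.594
Σt over all 10·6 pixels = 2589671/25500 ≈ 101.5557255
V = pitch²·Σt = 1.93²·2589671/25500 = 378.285

t(4,2)=1.594 V=378.285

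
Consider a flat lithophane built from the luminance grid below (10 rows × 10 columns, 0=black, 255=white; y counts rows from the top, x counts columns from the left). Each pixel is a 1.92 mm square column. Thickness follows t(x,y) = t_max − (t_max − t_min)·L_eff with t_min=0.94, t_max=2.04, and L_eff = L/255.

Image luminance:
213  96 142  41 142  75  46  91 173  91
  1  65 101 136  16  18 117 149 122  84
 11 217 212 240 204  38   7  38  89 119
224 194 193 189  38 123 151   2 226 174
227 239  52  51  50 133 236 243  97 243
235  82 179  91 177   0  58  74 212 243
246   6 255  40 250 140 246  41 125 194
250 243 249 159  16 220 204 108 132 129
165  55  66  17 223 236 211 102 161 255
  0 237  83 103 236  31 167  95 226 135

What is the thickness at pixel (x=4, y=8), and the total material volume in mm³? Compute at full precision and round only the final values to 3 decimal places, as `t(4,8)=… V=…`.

t(4,8)=1.078 V=535.964

span = t_max - t_min = 2.04 - 0.94 = 1.100
L(4,8) = 223, L_eff = 223/255 = 0.874510
t(4,8) = 2.04 - 1.100·0.874510 = 1.078
Σt over all 10·10 pixels = 123581/850 ≈ 145.3894118
V = pitch²·Σt = 1.92²·123581/850 = 535.964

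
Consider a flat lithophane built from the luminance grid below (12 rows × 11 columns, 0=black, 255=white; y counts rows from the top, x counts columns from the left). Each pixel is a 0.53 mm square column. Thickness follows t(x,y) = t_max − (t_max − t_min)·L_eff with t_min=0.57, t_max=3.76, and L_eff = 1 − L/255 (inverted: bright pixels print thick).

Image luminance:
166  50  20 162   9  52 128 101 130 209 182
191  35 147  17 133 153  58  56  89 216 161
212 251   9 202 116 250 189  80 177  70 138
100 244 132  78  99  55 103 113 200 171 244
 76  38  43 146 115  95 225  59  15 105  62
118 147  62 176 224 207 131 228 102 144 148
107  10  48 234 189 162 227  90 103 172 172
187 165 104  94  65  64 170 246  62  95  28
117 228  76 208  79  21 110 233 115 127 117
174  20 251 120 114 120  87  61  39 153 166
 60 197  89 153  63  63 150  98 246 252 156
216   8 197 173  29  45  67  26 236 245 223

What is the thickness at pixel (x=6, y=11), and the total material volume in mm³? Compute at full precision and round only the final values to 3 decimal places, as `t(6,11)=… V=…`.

span = t_max - t_min = 3.76 - 0.57 = 3.190
L(6,11) = 67, L_eff = 1 - 67/255 = 0.737255 (inverted)
t(6,11) = 3.76 - 3.190·0.737255 = 1.408
Σt over all 12·11 pixels = 3652627/12750 ≈ 286.4805490
V = pitch²·Σt = 0.53²·3652627/12750 = 80.472

t(6,11)=1.408 V=80.472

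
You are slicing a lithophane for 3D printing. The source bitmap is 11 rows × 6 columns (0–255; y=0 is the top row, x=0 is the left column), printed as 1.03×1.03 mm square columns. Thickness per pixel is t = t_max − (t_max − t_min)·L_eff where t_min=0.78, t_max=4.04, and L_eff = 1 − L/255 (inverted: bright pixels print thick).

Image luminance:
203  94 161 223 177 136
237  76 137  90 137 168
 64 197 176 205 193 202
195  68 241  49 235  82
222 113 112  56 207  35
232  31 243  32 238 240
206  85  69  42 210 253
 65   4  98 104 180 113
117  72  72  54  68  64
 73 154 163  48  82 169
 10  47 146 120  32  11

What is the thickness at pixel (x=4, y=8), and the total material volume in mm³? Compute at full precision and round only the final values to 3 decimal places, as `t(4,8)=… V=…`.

span = t_max - t_min = 4.04 - 0.78 = 3.260
L(4,8) = 68, L_eff = 1 - 68/255 = 0.733333 (inverted)
t(4,8) = 4.04 - 3.260·0.733333 = 1.649
Σt over all 11·6 pixels = 1015882/6375 ≈ 159.3540392
V = pitch²·Σt = 1.03²·1015882/6375 = 169.059

t(4,8)=1.649 V=169.059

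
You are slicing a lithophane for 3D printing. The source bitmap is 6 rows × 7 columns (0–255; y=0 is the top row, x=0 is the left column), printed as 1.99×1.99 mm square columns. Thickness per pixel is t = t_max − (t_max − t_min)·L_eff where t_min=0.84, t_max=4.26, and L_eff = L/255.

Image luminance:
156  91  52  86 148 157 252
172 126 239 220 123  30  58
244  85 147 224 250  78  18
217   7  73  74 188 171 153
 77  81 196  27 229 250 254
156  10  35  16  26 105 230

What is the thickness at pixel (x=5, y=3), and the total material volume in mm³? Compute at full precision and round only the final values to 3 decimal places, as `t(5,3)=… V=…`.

t(5,3)=1.967 V=414.779

span = t_max - t_min = 4.26 - 0.84 = 3.420
L(5,3) = 171, L_eff = 171/255 = 0.670588
t(5,3) = 4.26 - 3.420·0.670588 = 1.967
Σt over all 6·7 pixels = 445143/4250 ≈ 104.7395294
V = pitch²·Σt = 1.99²·445143/4250 = 414.779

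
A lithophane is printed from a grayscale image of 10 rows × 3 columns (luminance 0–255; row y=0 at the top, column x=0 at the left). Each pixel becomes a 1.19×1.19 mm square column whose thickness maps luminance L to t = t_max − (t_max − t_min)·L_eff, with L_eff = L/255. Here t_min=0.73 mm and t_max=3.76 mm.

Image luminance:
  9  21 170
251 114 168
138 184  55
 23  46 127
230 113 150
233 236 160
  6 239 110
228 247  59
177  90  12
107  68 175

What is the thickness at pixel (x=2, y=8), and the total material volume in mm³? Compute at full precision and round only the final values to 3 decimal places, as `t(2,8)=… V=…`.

span = t_max - t_min = 3.76 - 0.73 = 3.030
L(2,8) = 12, L_eff = 12/255 = 0.047059
t(2,8) = 3.76 - 3.030·0.047059 = 3.617
Σt over all 10·3 pixels = 280127/4250 ≈ 65.9122353
V = pitch²·Σt = 1.19²·280127/4250 = 93.338

t(2,8)=3.617 V=93.338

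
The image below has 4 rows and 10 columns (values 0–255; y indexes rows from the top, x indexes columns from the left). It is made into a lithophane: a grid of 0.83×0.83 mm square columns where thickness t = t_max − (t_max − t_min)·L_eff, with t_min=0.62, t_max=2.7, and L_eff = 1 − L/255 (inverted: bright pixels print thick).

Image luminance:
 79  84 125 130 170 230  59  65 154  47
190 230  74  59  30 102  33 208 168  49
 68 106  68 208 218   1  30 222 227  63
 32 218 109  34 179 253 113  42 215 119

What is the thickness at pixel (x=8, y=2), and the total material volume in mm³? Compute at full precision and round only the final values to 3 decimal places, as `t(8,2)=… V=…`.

span = t_max - t_min = 2.7 - 0.62 = 2.080
L(8,2) = 227, L_eff = 1 - 227/255 = 0.109804 (inverted)
t(8,2) = 2.7 - 2.080·0.109804 = 2.472
Σt over all 4·10 pixels = 24016/375 ≈ 64.0426667
V = pitch²·Σt = 0.83²·24016/375 = 44.119

t(8,2)=2.472 V=44.119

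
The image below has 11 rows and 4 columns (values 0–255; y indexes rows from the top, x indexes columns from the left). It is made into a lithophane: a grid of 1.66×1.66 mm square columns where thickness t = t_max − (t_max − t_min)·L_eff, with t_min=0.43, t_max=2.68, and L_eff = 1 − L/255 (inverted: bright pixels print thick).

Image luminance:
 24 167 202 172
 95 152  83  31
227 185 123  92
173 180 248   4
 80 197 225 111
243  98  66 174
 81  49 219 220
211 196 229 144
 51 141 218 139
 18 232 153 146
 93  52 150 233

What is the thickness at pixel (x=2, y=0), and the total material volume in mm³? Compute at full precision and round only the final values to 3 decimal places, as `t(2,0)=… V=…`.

t(2,0)=2.212 V=205.971

span = t_max - t_min = 2.68 - 0.43 = 2.250
L(2,0) = 202, L_eff = 1 - 202/255 = 0.207843 (inverted)
t(2,0) = 2.68 - 2.250·0.207843 = 2.212
Σt over all 11·4 pixels = 127069/1700 ≈ 74.7464706
V = pitch²·Σt = 1.66²·127069/1700 = 205.971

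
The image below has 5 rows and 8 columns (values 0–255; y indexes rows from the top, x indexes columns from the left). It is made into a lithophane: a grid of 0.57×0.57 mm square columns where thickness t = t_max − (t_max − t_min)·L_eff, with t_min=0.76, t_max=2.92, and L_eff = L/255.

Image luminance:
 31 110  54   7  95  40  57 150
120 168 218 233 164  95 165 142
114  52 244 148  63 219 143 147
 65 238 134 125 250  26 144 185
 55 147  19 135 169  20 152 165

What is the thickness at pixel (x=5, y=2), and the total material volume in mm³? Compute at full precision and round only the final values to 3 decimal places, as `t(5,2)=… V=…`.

t(5,2)=1.065 V=24.166

span = t_max - t_min = 2.92 - 0.76 = 2.160
L(5,2) = 219, L_eff = 219/255 = 0.858824
t(5,2) = 2.92 - 2.160·0.858824 = 1.065
Σt over all 5·8 pixels = 158056/2125 ≈ 74.3792941
V = pitch²·Σt = 0.57²·158056/2125 = 24.166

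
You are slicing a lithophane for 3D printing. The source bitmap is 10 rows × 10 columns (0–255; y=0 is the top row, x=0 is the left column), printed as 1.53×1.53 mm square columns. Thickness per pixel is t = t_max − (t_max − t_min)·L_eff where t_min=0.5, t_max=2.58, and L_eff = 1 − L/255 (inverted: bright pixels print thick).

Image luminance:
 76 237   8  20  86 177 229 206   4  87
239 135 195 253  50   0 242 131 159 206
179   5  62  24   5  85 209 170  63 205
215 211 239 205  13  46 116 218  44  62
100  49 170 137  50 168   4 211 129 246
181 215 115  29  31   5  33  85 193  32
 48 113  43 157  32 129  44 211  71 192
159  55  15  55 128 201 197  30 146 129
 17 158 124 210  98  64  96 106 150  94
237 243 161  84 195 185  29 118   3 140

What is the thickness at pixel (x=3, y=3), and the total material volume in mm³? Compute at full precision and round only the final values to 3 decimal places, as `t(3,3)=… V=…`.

span = t_max - t_min = 2.58 - 0.5 = 2.080
L(3,3) = 205, L_eff = 1 - 205/255 = 0.196078 (inverted)
t(3,3) = 2.58 - 2.080·0.196078 = 2.172
Σt over all 10·10 pixels = 940982/6375 ≈ 147.6050196
V = pitch²·Σt = 1.53²·940982/6375 = 345.529

t(3,3)=2.172 V=345.529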